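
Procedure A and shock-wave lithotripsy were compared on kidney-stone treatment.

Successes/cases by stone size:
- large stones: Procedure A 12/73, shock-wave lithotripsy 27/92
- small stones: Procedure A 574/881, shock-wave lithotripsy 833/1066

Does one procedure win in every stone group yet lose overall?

Large stones: Procedure A 12/73 = 16.4%, shock-wave lithotripsy 27/92 = 29.3% → shock-wave lithotripsy
Small stones: Procedure A 574/881 = 65.2%, shock-wave lithotripsy 833/1066 = 78.1% → shock-wave lithotripsy
Overall: Procedure A 586/954 = 61.4%, shock-wave lithotripsy 860/1158 = 74.3% → shock-wave lithotripsy
Shock-wave lithotripsy wins overall and in every stone group — no reversal.

No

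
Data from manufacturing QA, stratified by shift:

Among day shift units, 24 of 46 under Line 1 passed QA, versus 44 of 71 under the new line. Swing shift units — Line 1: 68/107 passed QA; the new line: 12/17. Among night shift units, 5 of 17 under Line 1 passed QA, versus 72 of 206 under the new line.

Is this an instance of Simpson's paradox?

Yes

Day shift: Line 1 24/46 = 52.2%, the new line 44/71 = 62.0% → the new line
Swing shift: Line 1 68/107 = 63.6%, the new line 12/17 = 70.6% → the new line
Night shift: Line 1 5/17 = 29.4%, the new line 72/206 = 35.0% → the new line
Overall: Line 1 97/170 = 57.1%, the new line 128/294 = 43.5% → Line 1
The new line wins each shift group but Line 1 wins overall — the comparison reverses. The new line's units skew toward night shift, which has a lower base rate.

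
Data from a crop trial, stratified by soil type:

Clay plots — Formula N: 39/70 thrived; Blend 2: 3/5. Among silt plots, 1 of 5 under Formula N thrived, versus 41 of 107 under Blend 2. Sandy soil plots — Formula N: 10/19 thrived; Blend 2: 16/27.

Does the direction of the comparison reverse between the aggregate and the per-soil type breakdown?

Yes

Clay: Formula N 39/70 = 55.7%, Blend 2 3/5 = 60.0% → Blend 2
Silt: Formula N 1/5 = 20.0%, Blend 2 41/107 = 38.3% → Blend 2
Sandy soil: Formula N 10/19 = 52.6%, Blend 2 16/27 = 59.3% → Blend 2
Overall: Formula N 50/94 = 53.2%, Blend 2 60/139 = 43.2% → Formula N
Blend 2 wins each soil group but Formula N wins overall — the comparison reverses. Blend 2's plots skew toward silt, which has a lower base rate.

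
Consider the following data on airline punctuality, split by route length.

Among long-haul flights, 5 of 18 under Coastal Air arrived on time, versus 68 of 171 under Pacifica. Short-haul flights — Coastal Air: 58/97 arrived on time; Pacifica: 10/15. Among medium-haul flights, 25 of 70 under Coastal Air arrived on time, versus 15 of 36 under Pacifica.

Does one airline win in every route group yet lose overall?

Yes

Long-haul: Coastal Air 5/18 = 27.8%, Pacifica 68/171 = 39.8% → Pacifica
Short-haul: Coastal Air 58/97 = 59.8%, Pacifica 10/15 = 66.7% → Pacifica
Medium-haul: Coastal Air 25/70 = 35.7%, Pacifica 15/36 = 41.7% → Pacifica
Overall: Coastal Air 88/185 = 47.6%, Pacifica 93/222 = 41.9% → Coastal Air
Pacifica wins each route group but Coastal Air wins overall — the comparison reverses. Pacifica's flights skew toward long-haul, which has a lower base rate.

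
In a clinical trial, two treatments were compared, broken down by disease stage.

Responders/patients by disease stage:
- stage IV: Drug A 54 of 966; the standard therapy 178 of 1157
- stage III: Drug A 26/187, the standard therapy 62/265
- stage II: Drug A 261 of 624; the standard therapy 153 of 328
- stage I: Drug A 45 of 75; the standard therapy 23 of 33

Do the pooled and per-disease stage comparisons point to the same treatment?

Stage IV: Drug A 54/966 = 5.6%, the standard therapy 178/1157 = 15.4% → the standard therapy
Stage III: Drug A 26/187 = 13.9%, the standard therapy 62/265 = 23.4% → the standard therapy
Stage II: Drug A 261/624 = 41.8%, the standard therapy 153/328 = 46.6% → the standard therapy
Stage I: Drug A 45/75 = 60.0%, the standard therapy 23/33 = 69.7% → the standard therapy
Overall: Drug A 386/1852 = 20.8%, the standard therapy 416/1783 = 23.3% → the standard therapy
The standard therapy wins overall and in every disease group — no reversal.

Yes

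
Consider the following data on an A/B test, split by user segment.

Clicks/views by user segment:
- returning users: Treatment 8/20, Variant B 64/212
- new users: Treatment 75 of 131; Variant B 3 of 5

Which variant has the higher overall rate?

Treatment

Returning users: Treatment 8/20 = 40.0%, Variant B 64/212 = 30.2% → Treatment
New users: Treatment 75/131 = 57.3%, Variant B 3/5 = 60.0% → Variant B
Overall: Treatment 83/151 = 55.0%, Variant B 67/217 = 30.9% → Treatment
(Neither sweeps every user group, but Treatment has the higher pooled rate.)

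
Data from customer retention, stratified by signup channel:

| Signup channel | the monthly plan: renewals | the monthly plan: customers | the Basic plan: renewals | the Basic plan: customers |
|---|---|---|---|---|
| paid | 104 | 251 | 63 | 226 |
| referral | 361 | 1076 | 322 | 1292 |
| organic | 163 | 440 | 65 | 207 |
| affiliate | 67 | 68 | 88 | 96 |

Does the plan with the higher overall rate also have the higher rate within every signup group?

Paid: the monthly plan 104/251 = 41.4%, the Basic plan 63/226 = 27.9% → the monthly plan
Referral: the monthly plan 361/1076 = 33.6%, the Basic plan 322/1292 = 24.9% → the monthly plan
Organic: the monthly plan 163/440 = 37.0%, the Basic plan 65/207 = 31.4% → the monthly plan
Affiliate: the monthly plan 67/68 = 98.5%, the Basic plan 88/96 = 91.7% → the monthly plan
Overall: the monthly plan 695/1835 = 37.9%, the Basic plan 538/1821 = 29.5% → the monthly plan
The monthly plan wins overall and in every signup group — no reversal.

Yes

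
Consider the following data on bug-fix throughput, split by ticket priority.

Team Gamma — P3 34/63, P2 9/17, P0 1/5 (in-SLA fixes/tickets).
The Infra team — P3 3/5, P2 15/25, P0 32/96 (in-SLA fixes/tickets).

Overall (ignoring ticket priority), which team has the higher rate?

P3: Team Gamma 34/63 = 54.0%, the Infra team 3/5 = 60.0% → the Infra team
P2: Team Gamma 9/17 = 52.9%, the Infra team 15/25 = 60.0% → the Infra team
P0: Team Gamma 1/5 = 20.0%, the Infra team 32/96 = 33.3% → the Infra team
Overall: Team Gamma 44/85 = 51.8%, the Infra team 50/126 = 39.7% → Team Gamma
(The Infra team wins every ticket group but Team Gamma wins overall — the Infra team's tickets skew toward the low-rate P0 group.)

Team Gamma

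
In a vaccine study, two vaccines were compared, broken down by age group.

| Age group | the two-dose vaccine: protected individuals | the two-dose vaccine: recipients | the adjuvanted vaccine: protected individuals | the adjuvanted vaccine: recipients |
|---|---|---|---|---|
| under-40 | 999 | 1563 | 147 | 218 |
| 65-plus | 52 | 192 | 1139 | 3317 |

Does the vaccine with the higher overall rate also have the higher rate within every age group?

Under-40: the two-dose vaccine 999/1563 = 63.9%, the adjuvanted vaccine 147/218 = 67.4% → the adjuvanted vaccine
65-plus: the two-dose vaccine 52/192 = 27.1%, the adjuvanted vaccine 1139/3317 = 34.3% → the adjuvanted vaccine
Overall: the two-dose vaccine 1051/1755 = 59.9%, the adjuvanted vaccine 1286/3535 = 36.4% → the two-dose vaccine
The adjuvanted vaccine wins each age group but the two-dose vaccine wins overall — the comparison reverses. The adjuvanted vaccine's recipients skew toward 65-plus, which has a lower base rate.

No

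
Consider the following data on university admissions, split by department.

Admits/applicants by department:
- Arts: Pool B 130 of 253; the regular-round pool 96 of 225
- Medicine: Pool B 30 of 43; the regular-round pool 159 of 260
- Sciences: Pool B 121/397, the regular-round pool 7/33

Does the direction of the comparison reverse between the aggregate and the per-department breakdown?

Arts: Pool B 130/253 = 51.4%, the regular-round pool 96/225 = 42.7% → Pool B
Medicine: Pool B 30/43 = 69.8%, the regular-round pool 159/260 = 61.2% → Pool B
Sciences: Pool B 121/397 = 30.5%, the regular-round pool 7/33 = 21.2% → Pool B
Overall: Pool B 281/693 = 40.5%, the regular-round pool 262/518 = 50.6% → the regular-round pool
Pool B wins each department group but the regular-round pool wins overall — the comparison reverses. Pool B's applicants skew toward Sciences, which has a lower base rate.

Yes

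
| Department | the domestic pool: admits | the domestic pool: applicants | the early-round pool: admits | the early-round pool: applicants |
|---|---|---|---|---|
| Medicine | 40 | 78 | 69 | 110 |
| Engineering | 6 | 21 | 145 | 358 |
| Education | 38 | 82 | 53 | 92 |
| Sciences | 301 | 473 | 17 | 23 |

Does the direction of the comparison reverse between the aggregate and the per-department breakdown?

Medicine: the domestic pool 40/78 = 51.3%, the early-round pool 69/110 = 62.7% → the early-round pool
Engineering: the domestic pool 6/21 = 28.6%, the early-round pool 145/358 = 40.5% → the early-round pool
Education: the domestic pool 38/82 = 46.3%, the early-round pool 53/92 = 57.6% → the early-round pool
Sciences: the domestic pool 301/473 = 63.6%, the early-round pool 17/23 = 73.9% → the early-round pool
Overall: the domestic pool 385/654 = 58.9%, the early-round pool 284/583 = 48.7% → the domestic pool
The early-round pool wins each department group but the domestic pool wins overall — the comparison reverses. The early-round pool's applicants skew toward Engineering, which has a lower base rate.

Yes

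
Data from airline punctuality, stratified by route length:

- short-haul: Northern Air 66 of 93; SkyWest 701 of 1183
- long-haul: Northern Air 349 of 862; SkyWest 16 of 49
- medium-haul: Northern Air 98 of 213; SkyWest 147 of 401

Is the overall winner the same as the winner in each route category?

Short-haul: Northern Air 66/93 = 71.0%, SkyWest 701/1183 = 59.3% → Northern Air
Long-haul: Northern Air 349/862 = 40.5%, SkyWest 16/49 = 32.7% → Northern Air
Medium-haul: Northern Air 98/213 = 46.0%, SkyWest 147/401 = 36.7% → Northern Air
Overall: Northern Air 513/1168 = 43.9%, SkyWest 864/1633 = 52.9% → SkyWest
Northern Air wins each route group but SkyWest wins overall — the comparison reverses. Northern Air's flights skew toward long-haul, which has a lower base rate.

No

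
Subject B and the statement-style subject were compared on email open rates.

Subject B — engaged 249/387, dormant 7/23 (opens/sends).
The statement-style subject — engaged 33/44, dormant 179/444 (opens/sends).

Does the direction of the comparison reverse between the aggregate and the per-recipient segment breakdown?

Engaged: Subject B 249/387 = 64.3%, the statement-style subject 33/44 = 75.0% → the statement-style subject
Dormant: Subject B 7/23 = 30.4%, the statement-style subject 179/444 = 40.3% → the statement-style subject
Overall: Subject B 256/410 = 62.4%, the statement-style subject 212/488 = 43.4% → Subject B
The statement-style subject wins each recipient group but Subject B wins overall — the comparison reverses. The statement-style subject's sends skew toward dormant, which has a lower base rate.

Yes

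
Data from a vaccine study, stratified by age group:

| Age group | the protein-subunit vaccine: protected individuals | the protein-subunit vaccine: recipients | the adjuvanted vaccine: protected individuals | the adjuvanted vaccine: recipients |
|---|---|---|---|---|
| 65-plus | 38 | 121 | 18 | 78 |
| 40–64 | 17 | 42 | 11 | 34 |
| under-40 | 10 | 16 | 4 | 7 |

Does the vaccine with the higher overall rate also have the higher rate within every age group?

Yes

65-plus: the protein-subunit vaccine 38/121 = 31.4%, the adjuvanted vaccine 18/78 = 23.1% → the protein-subunit vaccine
40–64: the protein-subunit vaccine 17/42 = 40.5%, the adjuvanted vaccine 11/34 = 32.4% → the protein-subunit vaccine
Under-40: the protein-subunit vaccine 10/16 = 62.5%, the adjuvanted vaccine 4/7 = 57.1% → the protein-subunit vaccine
Overall: the protein-subunit vaccine 65/179 = 36.3%, the adjuvanted vaccine 33/119 = 27.7% → the protein-subunit vaccine
The protein-subunit vaccine wins overall and in every age group — no reversal.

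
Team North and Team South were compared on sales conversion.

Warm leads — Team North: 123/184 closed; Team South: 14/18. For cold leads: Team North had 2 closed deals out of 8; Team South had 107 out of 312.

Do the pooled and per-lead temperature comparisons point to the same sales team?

No

Warm: Team North 123/184 = 66.8%, Team South 14/18 = 77.8% → Team South
Cold: Team North 2/8 = 25.0%, Team South 107/312 = 34.3% → Team South
Overall: Team North 125/192 = 65.1%, Team South 121/330 = 36.7% → Team North
Team South wins each lead group but Team North wins overall — the comparison reverses. Team South's leads skew toward cold, which has a lower base rate.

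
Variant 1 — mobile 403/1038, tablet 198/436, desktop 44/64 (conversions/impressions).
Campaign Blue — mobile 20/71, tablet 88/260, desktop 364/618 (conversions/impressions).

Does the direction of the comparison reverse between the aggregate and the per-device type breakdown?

Yes

Mobile: Variant 1 403/1038 = 38.8%, Campaign Blue 20/71 = 28.2% → Variant 1
Tablet: Variant 1 198/436 = 45.4%, Campaign Blue 88/260 = 33.8% → Variant 1
Desktop: Variant 1 44/64 = 68.8%, Campaign Blue 364/618 = 58.9% → Variant 1
Overall: Variant 1 645/1538 = 41.9%, Campaign Blue 472/949 = 49.7% → Campaign Blue
Variant 1 wins each device group but Campaign Blue wins overall — the comparison reverses. Variant 1's impressions skew toward mobile, which has a lower base rate.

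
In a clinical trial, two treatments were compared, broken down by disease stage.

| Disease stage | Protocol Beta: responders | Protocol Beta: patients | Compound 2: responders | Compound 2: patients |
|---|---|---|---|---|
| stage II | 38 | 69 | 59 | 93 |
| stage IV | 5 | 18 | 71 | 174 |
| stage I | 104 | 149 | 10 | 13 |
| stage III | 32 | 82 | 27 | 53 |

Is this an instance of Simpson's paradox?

Yes

Stage II: Protocol Beta 38/69 = 55.1%, Compound 2 59/93 = 63.4% → Compound 2
Stage IV: Protocol Beta 5/18 = 27.8%, Compound 2 71/174 = 40.8% → Compound 2
Stage I: Protocol Beta 104/149 = 69.8%, Compound 2 10/13 = 76.9% → Compound 2
Stage III: Protocol Beta 32/82 = 39.0%, Compound 2 27/53 = 50.9% → Compound 2
Overall: Protocol Beta 179/318 = 56.3%, Compound 2 167/333 = 50.2% → Protocol Beta
Compound 2 wins each disease group but Protocol Beta wins overall — the comparison reverses. Compound 2's patients skew toward stage IV, which has a lower base rate.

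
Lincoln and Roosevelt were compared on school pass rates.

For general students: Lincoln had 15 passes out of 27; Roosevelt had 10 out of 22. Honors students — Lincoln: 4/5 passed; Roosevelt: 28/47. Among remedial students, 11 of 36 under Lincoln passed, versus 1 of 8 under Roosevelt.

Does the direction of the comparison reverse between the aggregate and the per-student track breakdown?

General: Lincoln 15/27 = 55.6%, Roosevelt 10/22 = 45.5% → Lincoln
Honors: Lincoln 4/5 = 80.0%, Roosevelt 28/47 = 59.6% → Lincoln
Remedial: Lincoln 11/36 = 30.6%, Roosevelt 1/8 = 12.5% → Lincoln
Overall: Lincoln 30/68 = 44.1%, Roosevelt 39/77 = 50.6% → Roosevelt
Lincoln wins each student group but Roosevelt wins overall — the comparison reverses. Lincoln's students skew toward remedial, which has a lower base rate.

Yes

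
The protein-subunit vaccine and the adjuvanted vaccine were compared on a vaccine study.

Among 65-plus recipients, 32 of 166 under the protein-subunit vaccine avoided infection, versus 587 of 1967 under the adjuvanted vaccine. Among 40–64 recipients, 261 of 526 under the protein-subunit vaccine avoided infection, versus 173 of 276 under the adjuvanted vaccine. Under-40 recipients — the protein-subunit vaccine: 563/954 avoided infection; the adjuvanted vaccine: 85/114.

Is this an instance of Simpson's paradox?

Yes

65-plus: the protein-subunit vaccine 32/166 = 19.3%, the adjuvanted vaccine 587/1967 = 29.8% → the adjuvanted vaccine
40–64: the protein-subunit vaccine 261/526 = 49.6%, the adjuvanted vaccine 173/276 = 62.7% → the adjuvanted vaccine
Under-40: the protein-subunit vaccine 563/954 = 59.0%, the adjuvanted vaccine 85/114 = 74.6% → the adjuvanted vaccine
Overall: the protein-subunit vaccine 856/1646 = 52.0%, the adjuvanted vaccine 845/2357 = 35.9% → the protein-subunit vaccine
The adjuvanted vaccine wins each age group but the protein-subunit vaccine wins overall — the comparison reverses. The adjuvanted vaccine's recipients skew toward 65-plus, which has a lower base rate.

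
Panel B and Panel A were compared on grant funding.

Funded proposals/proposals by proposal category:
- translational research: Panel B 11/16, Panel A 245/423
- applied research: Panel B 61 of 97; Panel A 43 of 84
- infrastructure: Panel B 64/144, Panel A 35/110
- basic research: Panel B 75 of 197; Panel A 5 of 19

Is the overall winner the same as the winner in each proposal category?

Translational research: Panel B 11/16 = 68.8%, Panel A 245/423 = 57.9% → Panel B
Applied research: Panel B 61/97 = 62.9%, Panel A 43/84 = 51.2% → Panel B
Infrastructure: Panel B 64/144 = 44.4%, Panel A 35/110 = 31.8% → Panel B
Basic research: Panel B 75/197 = 38.1%, Panel A 5/19 = 26.3% → Panel B
Overall: Panel B 211/454 = 46.5%, Panel A 328/636 = 51.6% → Panel A
Panel B wins each proposal group but Panel A wins overall — the comparison reverses. Panel B's proposals skew toward basic research, which has a lower base rate.

No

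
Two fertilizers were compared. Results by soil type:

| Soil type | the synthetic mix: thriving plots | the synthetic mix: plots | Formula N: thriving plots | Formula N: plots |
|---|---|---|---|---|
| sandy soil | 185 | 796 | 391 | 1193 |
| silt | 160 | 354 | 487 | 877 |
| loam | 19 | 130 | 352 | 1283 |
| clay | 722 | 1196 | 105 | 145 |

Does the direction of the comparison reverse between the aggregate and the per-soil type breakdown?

Yes

Sandy soil: the synthetic mix 185/796 = 23.2%, Formula N 391/1193 = 32.8% → Formula N
Silt: the synthetic mix 160/354 = 45.2%, Formula N 487/877 = 55.5% → Formula N
Loam: the synthetic mix 19/130 = 14.6%, Formula N 352/1283 = 27.4% → Formula N
Clay: the synthetic mix 722/1196 = 60.4%, Formula N 105/145 = 72.4% → Formula N
Overall: the synthetic mix 1086/2476 = 43.9%, Formula N 1335/3498 = 38.2% → the synthetic mix
Formula N wins each soil group but the synthetic mix wins overall — the comparison reverses. Formula N's plots skew toward loam, which has a lower base rate.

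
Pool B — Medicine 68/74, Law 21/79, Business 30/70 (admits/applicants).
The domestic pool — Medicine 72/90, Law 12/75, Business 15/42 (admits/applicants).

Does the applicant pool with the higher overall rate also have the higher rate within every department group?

Medicine: Pool B 68/74 = 91.9%, the domestic pool 72/90 = 80.0% → Pool B
Law: Pool B 21/79 = 26.6%, the domestic pool 12/75 = 16.0% → Pool B
Business: Pool B 30/70 = 42.9%, the domestic pool 15/42 = 35.7% → Pool B
Overall: Pool B 119/223 = 53.4%, the domestic pool 99/207 = 47.8% → Pool B
Pool B wins overall and in every department group — no reversal.

Yes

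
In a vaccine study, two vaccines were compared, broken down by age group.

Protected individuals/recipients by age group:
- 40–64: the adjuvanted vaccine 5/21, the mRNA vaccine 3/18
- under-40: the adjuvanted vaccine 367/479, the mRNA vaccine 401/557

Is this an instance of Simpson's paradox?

No

40–64: the adjuvanted vaccine 5/21 = 23.8%, the mRNA vaccine 3/18 = 16.7% → the adjuvanted vaccine
Under-40: the adjuvanted vaccine 367/479 = 76.6%, the mRNA vaccine 401/557 = 72.0% → the adjuvanted vaccine
Overall: the adjuvanted vaccine 372/500 = 74.4%, the mRNA vaccine 404/575 = 70.3% → the adjuvanted vaccine
The adjuvanted vaccine wins overall and in every age group — no reversal.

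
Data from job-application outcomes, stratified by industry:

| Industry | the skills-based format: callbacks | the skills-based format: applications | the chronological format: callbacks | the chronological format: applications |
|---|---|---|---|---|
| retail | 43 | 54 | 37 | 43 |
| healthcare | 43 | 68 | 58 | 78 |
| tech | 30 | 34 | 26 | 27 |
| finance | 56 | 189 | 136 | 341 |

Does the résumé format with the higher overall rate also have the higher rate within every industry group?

Yes

Retail: the skills-based format 43/54 = 79.6%, the chronological format 37/43 = 86.0% → the chronological format
Healthcare: the skills-based format 43/68 = 63.2%, the chronological format 58/78 = 74.4% → the chronological format
Tech: the skills-based format 30/34 = 88.2%, the chronological format 26/27 = 96.3% → the chronological format
Finance: the skills-based format 56/189 = 29.6%, the chronological format 136/341 = 39.9% → the chronological format
Overall: the skills-based format 172/345 = 49.9%, the chronological format 257/489 = 52.6% → the chronological format
The chronological format wins overall and in every industry group — no reversal.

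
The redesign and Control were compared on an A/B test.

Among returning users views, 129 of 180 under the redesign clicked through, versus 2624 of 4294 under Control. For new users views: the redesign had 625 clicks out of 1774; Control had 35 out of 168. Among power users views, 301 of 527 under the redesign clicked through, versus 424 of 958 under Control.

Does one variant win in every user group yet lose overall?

Returning users: the redesign 129/180 = 71.7%, Control 2624/4294 = 61.1% → the redesign
New users: the redesign 625/1774 = 35.2%, Control 35/168 = 20.8% → the redesign
Power users: the redesign 301/527 = 57.1%, Control 424/958 = 44.3% → the redesign
Overall: the redesign 1055/2481 = 42.5%, Control 3083/5420 = 56.9% → Control
The redesign wins each user group but Control wins overall — the comparison reverses. The redesign's views skew toward new users, which has a lower base rate.

Yes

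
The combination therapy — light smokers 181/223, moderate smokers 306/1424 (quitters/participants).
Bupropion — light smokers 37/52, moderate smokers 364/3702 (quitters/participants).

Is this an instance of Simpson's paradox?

No

Light smokers: the combination therapy 181/223 = 81.2%, bupropion 37/52 = 71.2% → the combination therapy
Moderate smokers: the combination therapy 306/1424 = 21.5%, bupropion 364/3702 = 9.8% → the combination therapy
Overall: the combination therapy 487/1647 = 29.6%, bupropion 401/3754 = 10.7% → the combination therapy
The combination therapy wins overall and in every dependence group — no reversal.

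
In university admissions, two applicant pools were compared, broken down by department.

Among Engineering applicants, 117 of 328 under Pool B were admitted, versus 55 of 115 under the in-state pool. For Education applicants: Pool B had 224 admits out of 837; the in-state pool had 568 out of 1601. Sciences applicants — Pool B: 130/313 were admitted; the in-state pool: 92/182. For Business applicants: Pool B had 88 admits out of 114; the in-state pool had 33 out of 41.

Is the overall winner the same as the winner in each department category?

Yes

Engineering: Pool B 117/328 = 35.7%, the in-state pool 55/115 = 47.8% → the in-state pool
Education: Pool B 224/837 = 26.8%, the in-state pool 568/1601 = 35.5% → the in-state pool
Sciences: Pool B 130/313 = 41.5%, the in-state pool 92/182 = 50.5% → the in-state pool
Business: Pool B 88/114 = 77.2%, the in-state pool 33/41 = 80.5% → the in-state pool
Overall: Pool B 559/1592 = 35.1%, the in-state pool 748/1939 = 38.6% → the in-state pool
The in-state pool wins overall and in every department group — no reversal.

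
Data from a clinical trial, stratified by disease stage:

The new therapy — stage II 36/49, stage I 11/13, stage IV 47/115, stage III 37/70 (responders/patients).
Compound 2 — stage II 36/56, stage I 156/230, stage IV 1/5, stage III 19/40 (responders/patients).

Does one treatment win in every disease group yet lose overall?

Stage II: the new therapy 36/49 = 73.5%, Compound 2 36/56 = 64.3% → the new therapy
Stage I: the new therapy 11/13 = 84.6%, Compound 2 156/230 = 67.8% → the new therapy
Stage IV: the new therapy 47/115 = 40.9%, Compound 2 1/5 = 20.0% → the new therapy
Stage III: the new therapy 37/70 = 52.9%, Compound 2 19/40 = 47.5% → the new therapy
Overall: the new therapy 131/247 = 53.0%, Compound 2 212/331 = 64.0% → Compound 2
The new therapy wins each disease group but Compound 2 wins overall — the comparison reverses. The new therapy's patients skew toward stage IV, which has a lower base rate.

Yes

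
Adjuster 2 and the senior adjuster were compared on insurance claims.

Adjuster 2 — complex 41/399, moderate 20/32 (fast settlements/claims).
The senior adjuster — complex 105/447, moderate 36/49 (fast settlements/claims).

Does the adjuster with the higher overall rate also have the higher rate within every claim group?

Yes

Complex: Adjuster 2 41/399 = 10.3%, the senior adjuster 105/447 = 23.5% → the senior adjuster
Moderate: Adjuster 2 20/32 = 62.5%, the senior adjuster 36/49 = 73.5% → the senior adjuster
Overall: Adjuster 2 61/431 = 14.2%, the senior adjuster 141/496 = 28.4% → the senior adjuster
The senior adjuster wins overall and in every claim group — no reversal.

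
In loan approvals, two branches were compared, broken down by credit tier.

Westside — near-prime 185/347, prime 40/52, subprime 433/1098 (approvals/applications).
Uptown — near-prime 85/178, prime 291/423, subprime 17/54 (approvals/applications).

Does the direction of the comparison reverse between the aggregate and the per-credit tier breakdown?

Near-prime: Westside 185/347 = 53.3%, Uptown 85/178 = 47.8% → Westside
Prime: Westside 40/52 = 76.9%, Uptown 291/423 = 68.8% → Westside
Subprime: Westside 433/1098 = 39.4%, Uptown 17/54 = 31.5% → Westside
Overall: Westside 658/1497 = 44.0%, Uptown 393/655 = 60.0% → Uptown
Westside wins each credit group but Uptown wins overall — the comparison reverses. Westside's applications skew toward subprime, which has a lower base rate.

Yes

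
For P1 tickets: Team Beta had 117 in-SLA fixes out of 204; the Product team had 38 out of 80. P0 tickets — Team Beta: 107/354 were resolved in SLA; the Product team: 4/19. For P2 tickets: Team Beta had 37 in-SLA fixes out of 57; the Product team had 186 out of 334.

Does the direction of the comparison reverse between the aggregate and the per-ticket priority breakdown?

P1: Team Beta 117/204 = 57.4%, the Product team 38/80 = 47.5% → Team Beta
P0: Team Beta 107/354 = 30.2%, the Product team 4/19 = 21.1% → Team Beta
P2: Team Beta 37/57 = 64.9%, the Product team 186/334 = 55.7% → Team Beta
Overall: Team Beta 261/615 = 42.4%, the Product team 228/433 = 52.7% → the Product team
Team Beta wins each ticket group but the Product team wins overall — the comparison reverses. Team Beta's tickets skew toward P0, which has a lower base rate.

Yes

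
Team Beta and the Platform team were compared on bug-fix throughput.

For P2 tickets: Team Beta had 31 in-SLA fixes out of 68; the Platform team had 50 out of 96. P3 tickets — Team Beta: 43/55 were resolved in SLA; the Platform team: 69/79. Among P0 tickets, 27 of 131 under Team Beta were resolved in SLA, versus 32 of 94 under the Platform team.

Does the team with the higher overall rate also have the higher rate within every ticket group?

P2: Team Beta 31/68 = 45.6%, the Platform team 50/96 = 52.1% → the Platform team
P3: Team Beta 43/55 = 78.2%, the Platform team 69/79 = 87.3% → the Platform team
P0: Team Beta 27/131 = 20.6%, the Platform team 32/94 = 34.0% → the Platform team
Overall: Team Beta 101/254 = 39.8%, the Platform team 151/269 = 56.1% → the Platform team
The Platform team wins overall and in every ticket group — no reversal.

Yes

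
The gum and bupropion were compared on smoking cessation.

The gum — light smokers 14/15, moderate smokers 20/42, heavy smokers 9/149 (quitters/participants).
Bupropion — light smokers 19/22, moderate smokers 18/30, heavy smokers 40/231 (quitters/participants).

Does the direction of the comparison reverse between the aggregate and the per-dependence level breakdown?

Light smokers: the gum 14/15 = 93.3%, bupropion 19/22 = 86.4% → the gum
Moderate smokers: the gum 20/42 = 47.6%, bupropion 18/30 = 60.0% → bupropion
Heavy smokers: the gum 9/149 = 6.0%, bupropion 40/231 = 17.3% → bupropion
Overall: the gum 43/206 = 20.9%, bupropion 77/283 = 27.2% → bupropion
Neither sweeps: the gum wins 1 of 3 groups, bupropion wins 2. Bupropion wins overall but not every group — no Simpson reversal.

No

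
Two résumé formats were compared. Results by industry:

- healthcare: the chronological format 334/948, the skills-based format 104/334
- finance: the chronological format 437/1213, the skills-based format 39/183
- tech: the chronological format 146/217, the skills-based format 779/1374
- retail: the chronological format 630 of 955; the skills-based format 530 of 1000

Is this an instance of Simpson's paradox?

Yes

Healthcare: the chronological format 334/948 = 35.2%, the skills-based format 104/334 = 31.1% → the chronological format
Finance: the chronological format 437/1213 = 36.0%, the skills-based format 39/183 = 21.3% → the chronological format
Tech: the chronological format 146/217 = 67.3%, the skills-based format 779/1374 = 56.7% → the chronological format
Retail: the chronological format 630/955 = 66.0%, the skills-based format 530/1000 = 53.0% → the chronological format
Overall: the chronological format 1547/3333 = 46.4%, the skills-based format 1452/2891 = 50.2% → the skills-based format
The chronological format wins each industry group but the skills-based format wins overall — the comparison reverses. The chronological format's applications skew toward finance, which has a lower base rate.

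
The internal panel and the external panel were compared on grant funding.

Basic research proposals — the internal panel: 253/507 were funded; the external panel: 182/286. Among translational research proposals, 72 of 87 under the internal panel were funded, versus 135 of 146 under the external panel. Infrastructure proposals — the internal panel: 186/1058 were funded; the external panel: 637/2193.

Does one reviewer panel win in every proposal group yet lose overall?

No

Basic research: the internal panel 253/507 = 49.9%, the external panel 182/286 = 63.6% → the external panel
Translational research: the internal panel 72/87 = 82.8%, the external panel 135/146 = 92.5% → the external panel
Infrastructure: the internal panel 186/1058 = 17.6%, the external panel 637/2193 = 29.0% → the external panel
Overall: the internal panel 511/1652 = 30.9%, the external panel 954/2625 = 36.3% → the external panel
The external panel wins overall and in every proposal group — no reversal.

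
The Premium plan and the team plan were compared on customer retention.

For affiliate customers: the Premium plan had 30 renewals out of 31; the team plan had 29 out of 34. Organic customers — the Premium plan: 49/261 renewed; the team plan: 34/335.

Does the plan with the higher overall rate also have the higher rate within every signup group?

Yes

Affiliate: the Premium plan 30/31 = 96.8%, the team plan 29/34 = 85.3% → the Premium plan
Organic: the Premium plan 49/261 = 18.8%, the team plan 34/335 = 10.1% → the Premium plan
Overall: the Premium plan 79/292 = 27.1%, the team plan 63/369 = 17.1% → the Premium plan
The Premium plan wins overall and in every signup group — no reversal.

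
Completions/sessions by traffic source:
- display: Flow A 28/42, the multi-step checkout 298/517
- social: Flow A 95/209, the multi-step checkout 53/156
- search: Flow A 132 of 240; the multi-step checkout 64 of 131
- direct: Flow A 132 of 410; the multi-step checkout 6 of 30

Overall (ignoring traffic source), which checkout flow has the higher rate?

Display: Flow A 28/42 = 66.7%, the multi-step checkout 298/517 = 57.6% → Flow A
Social: Flow A 95/209 = 45.5%, the multi-step checkout 53/156 = 34.0% → Flow A
Search: Flow A 132/240 = 55.0%, the multi-step checkout 64/131 = 48.9% → Flow A
Direct: Flow A 132/410 = 32.2%, the multi-step checkout 6/30 = 20.0% → Flow A
Overall: Flow A 387/901 = 43.0%, the multi-step checkout 421/834 = 50.5% → the multi-step checkout
(Flow A wins every traffic group but the multi-step checkout wins overall — Flow A's sessions skew toward the low-rate direct group.)

the multi-step checkout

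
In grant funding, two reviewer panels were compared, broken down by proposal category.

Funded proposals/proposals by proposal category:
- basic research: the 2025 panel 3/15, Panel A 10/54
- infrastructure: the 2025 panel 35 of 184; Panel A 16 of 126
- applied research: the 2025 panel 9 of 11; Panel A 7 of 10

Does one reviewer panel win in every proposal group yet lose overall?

No

Basic research: the 2025 panel 3/15 = 20.0%, Panel A 10/54 = 18.5% → the 2025 panel
Infrastructure: the 2025 panel 35/184 = 19.0%, Panel A 16/126 = 12.7% → the 2025 panel
Applied research: the 2025 panel 9/11 = 81.8%, Panel A 7/10 = 70.0% → the 2025 panel
Overall: the 2025 panel 47/210 = 22.4%, Panel A 33/190 = 17.4% → the 2025 panel
The 2025 panel wins overall and in every proposal group — no reversal.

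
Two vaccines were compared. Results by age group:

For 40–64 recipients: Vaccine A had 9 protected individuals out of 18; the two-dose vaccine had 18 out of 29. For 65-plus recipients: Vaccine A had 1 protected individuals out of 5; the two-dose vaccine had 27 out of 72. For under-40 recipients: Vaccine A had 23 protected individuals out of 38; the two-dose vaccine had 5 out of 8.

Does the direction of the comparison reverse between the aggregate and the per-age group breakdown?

Yes

40–64: Vaccine A 9/18 = 50.0%, the two-dose vaccine 18/29 = 62.1% → the two-dose vaccine
65-plus: Vaccine A 1/5 = 20.0%, the two-dose vaccine 27/72 = 37.5% → the two-dose vaccine
Under-40: Vaccine A 23/38 = 60.5%, the two-dose vaccine 5/8 = 62.5% → the two-dose vaccine
Overall: Vaccine A 33/61 = 54.1%, the two-dose vaccine 50/109 = 45.9% → Vaccine A
The two-dose vaccine wins each age group but Vaccine A wins overall — the comparison reverses. The two-dose vaccine's recipients skew toward 65-plus, which has a lower base rate.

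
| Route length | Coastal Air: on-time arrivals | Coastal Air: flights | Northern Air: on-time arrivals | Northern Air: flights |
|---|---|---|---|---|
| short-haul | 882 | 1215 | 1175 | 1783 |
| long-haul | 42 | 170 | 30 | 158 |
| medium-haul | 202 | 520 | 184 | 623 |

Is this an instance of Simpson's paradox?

Short-haul: Coastal Air 882/1215 = 72.6%, Northern Air 1175/1783 = 65.9% → Coastal Air
Long-haul: Coastal Air 42/170 = 24.7%, Northern Air 30/158 = 19.0% → Coastal Air
Medium-haul: Coastal Air 202/520 = 38.8%, Northern Air 184/623 = 29.5% → Coastal Air
Overall: Coastal Air 1126/1905 = 59.1%, Northern Air 1389/2564 = 54.2% → Coastal Air
Coastal Air wins overall and in every route group — no reversal.

No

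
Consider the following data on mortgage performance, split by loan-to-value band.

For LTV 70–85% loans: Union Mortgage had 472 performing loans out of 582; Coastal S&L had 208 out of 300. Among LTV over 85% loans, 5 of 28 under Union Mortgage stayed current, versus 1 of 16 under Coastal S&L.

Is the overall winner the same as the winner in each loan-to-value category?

LTV 70–85%: Union Mortgage 472/582 = 81.1%, Coastal S&L 208/300 = 69.3% → Union Mortgage
LTV over 85%: Union Mortgage 5/28 = 17.9%, Coastal S&L 1/16 = 6.2% → Union Mortgage
Overall: Union Mortgage 477/610 = 78.2%, Coastal S&L 209/316 = 66.1% → Union Mortgage
Union Mortgage wins overall and in every loan-to-value group — no reversal.

Yes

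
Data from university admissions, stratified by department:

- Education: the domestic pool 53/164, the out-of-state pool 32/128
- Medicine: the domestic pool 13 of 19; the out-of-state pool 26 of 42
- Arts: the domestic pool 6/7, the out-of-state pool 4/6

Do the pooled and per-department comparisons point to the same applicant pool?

Education: the domestic pool 53/164 = 32.3%, the out-of-state pool 32/128 = 25.0% → the domestic pool
Medicine: the domestic pool 13/19 = 68.4%, the out-of-state pool 26/42 = 61.9% → the domestic pool
Arts: the domestic pool 6/7 = 85.7%, the out-of-state pool 4/6 = 66.7% → the domestic pool
Overall: the domestic pool 72/190 = 37.9%, the out-of-state pool 62/176 = 35.2% → the domestic pool
The domestic pool wins overall and in every department group — no reversal.

Yes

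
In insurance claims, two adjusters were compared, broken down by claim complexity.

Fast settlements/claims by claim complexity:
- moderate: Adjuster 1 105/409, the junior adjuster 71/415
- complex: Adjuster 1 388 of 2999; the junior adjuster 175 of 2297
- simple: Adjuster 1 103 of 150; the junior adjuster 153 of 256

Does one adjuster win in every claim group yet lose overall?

No

Moderate: Adjuster 1 105/409 = 25.7%, the junior adjuster 71/415 = 17.1% → Adjuster 1
Complex: Adjuster 1 388/2999 = 12.9%, the junior adjuster 175/2297 = 7.6% → Adjuster 1
Simple: Adjuster 1 103/150 = 68.7%, the junior adjuster 153/256 = 59.8% → Adjuster 1
Overall: Adjuster 1 596/3558 = 16.8%, the junior adjuster 399/2968 = 13.4% → Adjuster 1
Adjuster 1 wins overall and in every claim group — no reversal.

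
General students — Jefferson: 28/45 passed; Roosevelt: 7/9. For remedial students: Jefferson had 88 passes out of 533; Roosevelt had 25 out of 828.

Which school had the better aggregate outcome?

Jefferson

General: Jefferson 28/45 = 62.2%, Roosevelt 7/9 = 77.8% → Roosevelt
Remedial: Jefferson 88/533 = 16.5%, Roosevelt 25/828 = 3.0% → Jefferson
Overall: Jefferson 116/578 = 20.1%, Roosevelt 32/837 = 3.8% → Jefferson
(Neither sweeps every student group, but Jefferson has the higher pooled rate.)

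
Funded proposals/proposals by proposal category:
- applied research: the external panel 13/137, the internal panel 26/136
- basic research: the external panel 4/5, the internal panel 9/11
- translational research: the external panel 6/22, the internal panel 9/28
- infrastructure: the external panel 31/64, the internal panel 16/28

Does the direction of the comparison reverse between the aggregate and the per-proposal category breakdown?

Applied research: the external panel 13/137 = 9.5%, the internal panel 26/136 = 19.1% → the internal panel
Basic research: the external panel 4/5 = 80.0%, the internal panel 9/11 = 81.8% → the internal panel
Translational research: the external panel 6/22 = 27.3%, the internal panel 9/28 = 32.1% → the internal panel
Infrastructure: the external panel 31/64 = 48.4%, the internal panel 16/28 = 57.1% → the internal panel
Overall: the external panel 54/228 = 23.7%, the internal panel 60/203 = 29.6% → the internal panel
The internal panel wins overall and in every proposal group — no reversal.

No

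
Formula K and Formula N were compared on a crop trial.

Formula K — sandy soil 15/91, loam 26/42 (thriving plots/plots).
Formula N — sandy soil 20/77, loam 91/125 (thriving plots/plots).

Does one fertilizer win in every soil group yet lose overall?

Sandy soil: Formula K 15/91 = 16.5%, Formula N 20/77 = 26.0% → Formula N
Loam: Formula K 26/42 = 61.9%, Formula N 91/125 = 72.8% → Formula N
Overall: Formula K 41/133 = 30.8%, Formula N 111/202 = 55.0% → Formula N
Formula N wins overall and in every soil group — no reversal.

No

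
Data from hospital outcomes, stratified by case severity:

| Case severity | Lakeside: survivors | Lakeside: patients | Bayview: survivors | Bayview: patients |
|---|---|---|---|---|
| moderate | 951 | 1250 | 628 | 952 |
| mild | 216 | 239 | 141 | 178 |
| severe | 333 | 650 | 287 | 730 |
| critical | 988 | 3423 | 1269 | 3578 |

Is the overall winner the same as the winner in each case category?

No

Moderate: Lakeside 951/1250 = 76.1%, Bayview 628/952 = 66.0% → Lakeside
Mild: Lakeside 216/239 = 90.4%, Bayview 141/178 = 79.2% → Lakeside
Severe: Lakeside 333/650 = 51.2%, Bayview 287/730 = 39.3% → Lakeside
Critical: Lakeside 988/3423 = 28.9%, Bayview 1269/3578 = 35.5% → Bayview
Overall: Lakeside 2488/5562 = 44.7%, Bayview 2325/5438 = 42.8% → Lakeside
Neither sweeps: Lakeside wins 3 of 4 groups, Bayview wins 1. Lakeside wins overall but not every group — no Simpson reversal.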